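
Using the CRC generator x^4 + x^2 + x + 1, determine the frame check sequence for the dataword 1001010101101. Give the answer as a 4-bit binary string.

Append 4 zeros: 10010101011010000. Divide by 10111 (XOR where the leading bit is 1):
  pos 0: 10010 XOR 10111 = 00101
  pos 2: 10110 XOR 10111 = 00001
  pos 6: 11011 XOR 10111 = 01100
  pos 7: 11000 XOR 10111 = 01111
  pos 8: 11111 XOR 10111 = 01000
  pos 9: 10000 XOR 10111 = 00111
  pos 11: 11100 XOR 10111 = 01011
  pos 12: 10110 XOR 10111 = 00001
Remainder (last 4 bits) = 0001. This is the CRC / FCS.

0001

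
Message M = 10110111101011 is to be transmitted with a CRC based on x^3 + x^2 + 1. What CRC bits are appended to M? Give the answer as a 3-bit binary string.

Append 3 zeros: 10110111101011000. Divide by 1101 (XOR where the leading bit is 1):
  pos 0: 1011 XOR 1101 = 0110
  pos 1: 1100 XOR 1101 = 0001
  pos 4: 1111 XOR 1101 = 0010
  pos 6: 1010 XOR 1101 = 0111
  pos 7: 1111 XOR 1101 = 0010
  pos 9: 1001 XOR 1101 = 0100
  pos 10: 1001 XOR 1101 = 0100
  pos 11: 1000 XOR 1101 = 0101
  pos 12: 1010 XOR 1101 = 0111
  pos 13: 1110 XOR 1101 = 0011
Remainder (last 3 bits) = 011. This is the CRC / FCS.

011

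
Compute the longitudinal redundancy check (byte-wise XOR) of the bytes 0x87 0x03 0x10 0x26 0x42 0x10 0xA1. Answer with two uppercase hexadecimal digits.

XOR the bytes together:
  start with 0x87
  0x87 ⊕ 0x03 = 0x84
  0x84 ⊕ 0x10 = 0x94
  0x94 ⊕ 0x26 = 0xB2
  0xB2 ⊕ 0x42 = 0xF0
  0xF0 ⊕ 0x10 = 0xE0
  0xE0 ⊕ 0xA1 = 0x41

41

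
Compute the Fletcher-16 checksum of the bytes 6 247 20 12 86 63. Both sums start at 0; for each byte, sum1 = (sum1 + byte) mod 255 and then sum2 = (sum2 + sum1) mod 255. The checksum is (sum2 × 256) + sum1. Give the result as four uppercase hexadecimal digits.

Running sums (mod 255):
  after byte 0 (6): sum1=6, sum2=6
  after byte 1 (247): sum1=253, sum2=4
  after byte 2 (20): sum1=18, sum2=22
  after byte 3 (12): sum1=30, sum2=52
  after byte 4 (86): sum1=116, sum2=168
  after byte 5 (63): sum1=179, sum2=92
Checksum = sum2·256 + sum1 = 92·256 + 179 = 23731 = 0x5CB3.

5CB3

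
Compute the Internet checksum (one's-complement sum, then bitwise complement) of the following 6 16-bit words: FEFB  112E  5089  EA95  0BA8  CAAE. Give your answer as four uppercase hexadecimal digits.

DE5F

One's-complement addition (fold any carry out of bit 15 back into bit 0):
  0xFEFB + 0x112E = 0x11029 → wrap carry → 0x102A
  0x102A + 0x5089 = 0x060B3
  0x60B3 + 0xEA95 = 0x14B48 → wrap carry → 0x4B49
  0x4B49 + 0x0BA8 = 0x056F1
  0x56F1 + 0xCAAE = 0x1219F → wrap carry → 0x21A0
One's-complement sum = 0x21A0.
Checksum = ~0x21A0 & 0xFFFF = 0xDE5F.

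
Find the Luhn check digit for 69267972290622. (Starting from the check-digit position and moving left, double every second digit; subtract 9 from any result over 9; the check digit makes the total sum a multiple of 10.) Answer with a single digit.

3

Partial digits right→left: 2 2 6 0 9 2 2 7 9 7 6 2 9 6
Double every second digit counting from the check-digit position (so the 1st, 3rd, 5th, ... of the partial from the right).
  doubled (with −9 where >9): 4 3 9 4 9 3 9 → sum 41
  kept as-is: 2 0 2 7 7 2 6 → sum 26
Total = 41 + 26 = 67.
Check digit = (10 − (67 mod 10)) mod 10 = 3.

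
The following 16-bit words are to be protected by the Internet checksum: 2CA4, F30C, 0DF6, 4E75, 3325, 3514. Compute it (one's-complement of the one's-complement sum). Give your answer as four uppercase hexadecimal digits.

1BAA

One's-complement addition (fold any carry out of bit 15 back into bit 0):
  0x2CA4 + 0xF30C = 0x11FB0 → wrap carry → 0x1FB1
  0x1FB1 + 0x0DF6 = 0x02DA7
  0x2DA7 + 0x4E75 = 0x07C1C
  0x7C1C + 0x3325 = 0x0AF41
  0xAF41 + 0x3514 = 0x0E455
One's-complement sum = 0xE455.
Checksum = ~0xE455 & 0xFFFF = 0x1BAA.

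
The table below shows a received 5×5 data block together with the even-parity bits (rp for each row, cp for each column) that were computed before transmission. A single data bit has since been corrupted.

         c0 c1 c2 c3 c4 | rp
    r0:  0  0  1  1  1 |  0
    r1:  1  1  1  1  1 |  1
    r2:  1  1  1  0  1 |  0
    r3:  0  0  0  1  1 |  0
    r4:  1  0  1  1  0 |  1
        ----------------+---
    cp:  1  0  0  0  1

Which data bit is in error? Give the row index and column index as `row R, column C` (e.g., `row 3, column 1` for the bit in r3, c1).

Recompute each row's even parity and compare to rp:
  r0: data parity 1, sent rp 0 → mismatch
  r1: data parity 1, sent rp 1 → ok
  r2: data parity 0, sent rp 0 → ok
  r3: data parity 0, sent rp 0 → ok
  r4: data parity 1, sent rp 1 → ok
Recompute each column's even parity and compare to cp:
  c0: data parity 1, sent cp 1 → ok
  c1: data parity 0, sent cp 0 → ok
  c2: data parity 0, sent cp 0 → ok
  c3: data parity 0, sent cp 0 → ok
  c4: data parity 0, sent cp 1 → mismatch
Exactly one row (r0) and one column (c4) fail → the flipped bit is at their intersection.

row 0, column 4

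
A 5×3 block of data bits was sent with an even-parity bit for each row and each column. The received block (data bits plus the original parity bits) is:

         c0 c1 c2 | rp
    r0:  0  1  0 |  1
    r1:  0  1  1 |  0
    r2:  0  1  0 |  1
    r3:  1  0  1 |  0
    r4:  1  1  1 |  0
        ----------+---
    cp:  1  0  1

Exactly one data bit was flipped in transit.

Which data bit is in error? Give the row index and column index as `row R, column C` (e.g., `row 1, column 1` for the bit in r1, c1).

row 4, column 0

Recompute each row's even parity and compare to rp:
  r0: data parity 1, sent rp 1 → ok
  r1: data parity 0, sent rp 0 → ok
  r2: data parity 1, sent rp 1 → ok
  r3: data parity 0, sent rp 0 → ok
  r4: data parity 1, sent rp 0 → mismatch
Recompute each column's even parity and compare to cp:
  c0: data parity 0, sent cp 1 → mismatch
  c1: data parity 0, sent cp 0 → ok
  c2: data parity 1, sent cp 1 → ok
Exactly one row (r4) and one column (c0) fail → the flipped bit is at their intersection.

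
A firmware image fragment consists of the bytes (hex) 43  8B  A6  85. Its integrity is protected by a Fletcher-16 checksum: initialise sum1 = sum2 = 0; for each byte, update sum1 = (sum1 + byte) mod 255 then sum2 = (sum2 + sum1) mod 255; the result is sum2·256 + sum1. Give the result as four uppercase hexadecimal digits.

Running sums (mod 255):
  after byte 0 (43): sum1=67, sum2=67
  after byte 1 (8B): sum1=206, sum2=18
  after byte 2 (A6): sum1=117, sum2=135
  after byte 3 (85): sum1=250, sum2=130
Checksum = sum2·256 + sum1 = 130·256 + 250 = 33530 = 0x82FA.

82FA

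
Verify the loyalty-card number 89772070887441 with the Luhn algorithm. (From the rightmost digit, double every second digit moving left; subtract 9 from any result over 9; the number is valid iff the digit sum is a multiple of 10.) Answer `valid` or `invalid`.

From the right, keep odd positions and double even positions (subtract 9 from any doubled value over 9):
  doubled (positions 2,4,...): 8 5 7 5 4 5 7 → sum 41
  kept (positions 1,3,...): 1 4 8 0 0 7 9 → sum 29
Total = 70.
70 mod 10 = 0, so the number is valid.

valid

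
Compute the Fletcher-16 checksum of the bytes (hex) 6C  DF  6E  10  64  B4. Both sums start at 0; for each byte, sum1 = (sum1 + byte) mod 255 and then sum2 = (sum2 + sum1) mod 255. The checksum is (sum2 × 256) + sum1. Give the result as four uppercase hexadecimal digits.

Running sums (mod 255):
  after byte 0 (6C): sum1=108, sum2=108
  after byte 1 (DF): sum1=76, sum2=184
  after byte 2 (6E): sum1=186, sum2=115
  after byte 3 (10): sum1=202, sum2=62
  after byte 4 (64): sum1=47, sum2=109
  after byte 5 (B4): sum1=227, sum2=81
Checksum = sum2·256 + sum1 = 81·256 + 227 = 20963 = 0x51E3.

51E3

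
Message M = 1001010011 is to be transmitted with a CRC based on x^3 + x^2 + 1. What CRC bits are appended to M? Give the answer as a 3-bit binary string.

100

Append 3 zeros: 1001010011000. Divide by 1101 (XOR where the leading bit is 1):
  pos 0: 1001 XOR 1101 = 0100
  pos 1: 1000 XOR 1101 = 0101
  pos 2: 1011 XOR 1101 = 0110
  pos 3: 1100 XOR 1101 = 0001
  pos 6: 1011 XOR 1101 = 0110
  pos 7: 1100 XOR 1101 = 0001
Remainder (last 3 bits) = 100. This is the CRC / FCS.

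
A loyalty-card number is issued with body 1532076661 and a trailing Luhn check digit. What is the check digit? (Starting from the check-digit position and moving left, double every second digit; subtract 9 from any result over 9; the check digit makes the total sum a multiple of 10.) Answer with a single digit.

9

Partial digits right→left: 1 6 6 6 7 0 2 3 5 1
Double every second digit counting from the check-digit position (so the 1st, 3rd, 5th, ... of the partial from the right).
  doubled (with −9 where >9): 2 3 5 4 1 → sum 15
  kept as-is: 6 6 0 3 1 → sum 16
Total = 15 + 16 = 31.
Check digit = (10 − (31 mod 10)) mod 10 = 9.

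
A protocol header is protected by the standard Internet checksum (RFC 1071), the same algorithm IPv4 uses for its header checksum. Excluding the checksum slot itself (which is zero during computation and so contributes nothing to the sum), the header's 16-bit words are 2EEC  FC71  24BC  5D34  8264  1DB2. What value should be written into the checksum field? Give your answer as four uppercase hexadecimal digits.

B29A

One's-complement addition (fold any carry out of bit 15 back into bit 0):
  0x2EEC + 0xFC71 = 0x12B5D → wrap carry → 0x2B5E
  0x2B5E + 0x24BC = 0x0501A
  0x501A + 0x5D34 = 0x0AD4E
  0xAD4E + 0x8264 = 0x12FB2 → wrap carry → 0x2FB3
  0x2FB3 + 0x1DB2 = 0x04D65
One's-complement sum = 0x4D65.
Checksum = ~0x4D65 & 0xFFFF = 0xB29A.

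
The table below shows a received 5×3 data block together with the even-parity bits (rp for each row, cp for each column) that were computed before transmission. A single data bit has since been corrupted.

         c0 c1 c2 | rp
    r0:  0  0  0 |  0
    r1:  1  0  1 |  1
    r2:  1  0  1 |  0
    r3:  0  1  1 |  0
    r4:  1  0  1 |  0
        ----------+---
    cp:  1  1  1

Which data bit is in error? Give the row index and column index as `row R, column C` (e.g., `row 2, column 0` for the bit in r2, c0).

row 1, column 2

Recompute each row's even parity and compare to rp:
  r0: data parity 0, sent rp 0 → ok
  r1: data parity 0, sent rp 1 → mismatch
  r2: data parity 0, sent rp 0 → ok
  r3: data parity 0, sent rp 0 → ok
  r4: data parity 0, sent rp 0 → ok
Recompute each column's even parity and compare to cp:
  c0: data parity 1, sent cp 1 → ok
  c1: data parity 1, sent cp 1 → ok
  c2: data parity 0, sent cp 1 → mismatch
Exactly one row (r1) and one column (c2) fail → the flipped bit is at their intersection.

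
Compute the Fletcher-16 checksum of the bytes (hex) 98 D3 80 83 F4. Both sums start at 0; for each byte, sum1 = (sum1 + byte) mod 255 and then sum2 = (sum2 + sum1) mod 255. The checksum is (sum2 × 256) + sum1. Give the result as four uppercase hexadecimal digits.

C765

Running sums (mod 255):
  after byte 0 (98): sum1=152, sum2=152
  after byte 1 (D3): sum1=108, sum2=5
  after byte 2 (80): sum1=236, sum2=241
  after byte 3 (83): sum1=112, sum2=98
  after byte 4 (F4): sum1=101, sum2=199
Checksum = sum2·256 + sum1 = 199·256 + 101 = 51045 = 0xC765.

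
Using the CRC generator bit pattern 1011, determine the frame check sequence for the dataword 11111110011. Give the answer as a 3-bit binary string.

Append 3 zeros: 11111110011000. Divide by 1011 (XOR where the leading bit is 1):
  pos 0: 1111 XOR 1011 = 0100
  pos 1: 1001 XOR 1011 = 0010
  pos 3: 1011 XOR 1011 = 0000
  pos 9: 1100 XOR 1011 = 0111
  pos 10: 1110 XOR 1011 = 0101
Remainder (last 3 bits) = 101. This is the CRC / FCS.

101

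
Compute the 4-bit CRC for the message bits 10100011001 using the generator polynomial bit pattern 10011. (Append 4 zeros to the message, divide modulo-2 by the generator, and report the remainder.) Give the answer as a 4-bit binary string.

Append 4 zeros: 101000110010000. Divide by 10011 (XOR where the leading bit is 1):
  pos 0: 10100 XOR 10011 = 00111
  pos 2: 11101 XOR 10011 = 01110
  pos 3: 11101 XOR 10011 = 01110
  pos 4: 11100 XOR 10011 = 01111
  pos 5: 11110 XOR 10011 = 01101
  pos 6: 11011 XOR 10011 = 01000
  pos 7: 10000 XOR 10011 = 00011
  pos 10: 11000 XOR 10011 = 01011
Remainder (last 4 bits) = 1011. This is the CRC / FCS.

1011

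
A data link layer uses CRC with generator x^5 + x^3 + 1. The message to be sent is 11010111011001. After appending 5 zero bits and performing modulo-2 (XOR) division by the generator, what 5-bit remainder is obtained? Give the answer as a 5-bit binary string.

01101

Append 5 zeros: 1101011101100100000. Divide by 101001 (XOR where the leading bit is 1):
  pos 0: 110101 XOR 101001 = 011100
  pos 1: 111001 XOR 101001 = 010000
  pos 2: 100001 XOR 101001 = 001000
  pos 4: 100001 XOR 101001 = 001000
  pos 6: 100010 XOR 101001 = 001011
  pos 8: 101101 XOR 101001 = 000100
  pos 11: 100000 XOR 101001 = 001001
  pos 13: 100100 XOR 101001 = 001101
Remainder (last 5 bits) = 01101. This is the CRC / FCS.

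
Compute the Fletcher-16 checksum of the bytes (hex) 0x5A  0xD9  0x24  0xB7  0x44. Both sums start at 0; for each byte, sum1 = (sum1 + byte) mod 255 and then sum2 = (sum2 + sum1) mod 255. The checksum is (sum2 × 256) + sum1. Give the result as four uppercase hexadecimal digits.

4B54

Running sums (mod 255):
  after byte 0 (0x5A): sum1=90, sum2=90
  after byte 1 (0xD9): sum1=52, sum2=142
  after byte 2 (0x24): sum1=88, sum2=230
  after byte 3 (0xB7): sum1=16, sum2=246
  after byte 4 (0x44): sum1=84, sum2=75
Checksum = sum2·256 + sum1 = 75·256 + 84 = 19284 = 0x4B54.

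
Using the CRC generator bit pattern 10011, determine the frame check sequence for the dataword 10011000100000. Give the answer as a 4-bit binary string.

1010

Append 4 zeros: 100110001000000000. Divide by 10011 (XOR where the leading bit is 1):
  pos 0: 10011 XOR 10011 = 00000
  pos 8: 10000 XOR 10011 = 00011
  pos 11: 11000 XOR 10011 = 01011
  pos 12: 10110 XOR 10011 = 00101
Remainder (last 4 bits) = 1010. This is the CRC / FCS.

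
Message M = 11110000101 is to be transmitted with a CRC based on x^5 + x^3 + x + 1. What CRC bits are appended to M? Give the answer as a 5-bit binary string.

Append 5 zeros: 1111000010100000. Divide by 101011 (XOR where the leading bit is 1):
  pos 0: 111100 XOR 101011 = 010111
  pos 1: 101110 XOR 101011 = 000101
  pos 4: 101010 XOR 101011 = 000001
  pos 9: 110000 XOR 101011 = 011011
  pos 10: 110110 XOR 101011 = 011101
Remainder (last 5 bits) = 11101. This is the CRC / FCS.

11101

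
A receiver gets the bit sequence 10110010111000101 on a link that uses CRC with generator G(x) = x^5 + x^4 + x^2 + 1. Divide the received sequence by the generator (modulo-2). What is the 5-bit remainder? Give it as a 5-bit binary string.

Modulo-2 division of 10110010111000101 by 110101:
  pos 0: 101100 XOR 110101 = 011001
  pos 1: 110011 XOR 110101 = 000110
  pos 4: 110011 XOR 110101 = 000110
  pos 7: 110100 XOR 110101 = 000001
Remainder = 10101 (nonzero — an error is detected).

10101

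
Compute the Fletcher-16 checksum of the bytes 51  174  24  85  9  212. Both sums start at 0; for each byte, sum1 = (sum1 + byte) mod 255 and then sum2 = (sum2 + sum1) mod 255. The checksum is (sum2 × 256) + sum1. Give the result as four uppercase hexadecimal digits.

Running sums (mod 255):
  after byte 0 (51): sum1=51, sum2=51
  after byte 1 (174): sum1=225, sum2=21
  after byte 2 (24): sum1=249, sum2=15
  after byte 3 (85): sum1=79, sum2=94
  after byte 4 (9): sum1=88, sum2=182
  after byte 5 (212): sum1=45, sum2=227
Checksum = sum2·256 + sum1 = 227·256 + 45 = 58157 = 0xE32D.

E32D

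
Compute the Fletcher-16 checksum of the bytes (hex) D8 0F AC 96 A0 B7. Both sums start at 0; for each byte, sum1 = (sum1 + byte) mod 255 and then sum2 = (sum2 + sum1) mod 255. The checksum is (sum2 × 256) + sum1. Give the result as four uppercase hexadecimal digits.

Running sums (mod 255):
  after byte 0 (D8): sum1=216, sum2=216
  after byte 1 (0F): sum1=231, sum2=192
  after byte 2 (AC): sum1=148, sum2=85
  after byte 3 (96): sum1=43, sum2=128
  after byte 4 (A0): sum1=203, sum2=76
  after byte 5 (B7): sum1=131, sum2=207
Checksum = sum2·256 + sum1 = 207·256 + 131 = 53123 = 0xCF83.

CF83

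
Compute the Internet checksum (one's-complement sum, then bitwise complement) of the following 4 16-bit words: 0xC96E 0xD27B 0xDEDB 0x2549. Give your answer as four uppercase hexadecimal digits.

5FF0

One's-complement addition (fold any carry out of bit 15 back into bit 0):
  0xC96E + 0xD27B = 0x19BE9 → wrap carry → 0x9BEA
  0x9BEA + 0xDEDB = 0x17AC5 → wrap carry → 0x7AC6
  0x7AC6 + 0x2549 = 0x0A00F
One's-complement sum = 0xA00F.
Checksum = ~0xA00F & 0xFFFF = 0x5FF0.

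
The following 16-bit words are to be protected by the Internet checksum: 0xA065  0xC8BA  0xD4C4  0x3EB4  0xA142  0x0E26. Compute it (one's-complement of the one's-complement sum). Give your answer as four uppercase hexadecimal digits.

One's-complement addition (fold any carry out of bit 15 back into bit 0):
  0xA065 + 0xC8BA = 0x1691F → wrap carry → 0x6920
  0x6920 + 0xD4C4 = 0x13DE4 → wrap carry → 0x3DE5
  0x3DE5 + 0x3EB4 = 0x07C99
  0x7C99 + 0xA142 = 0x11DDB → wrap carry → 0x1DDC
  0x1DDC + 0x0E26 = 0x02C02
One's-complement sum = 0x2C02.
Checksum = ~0x2C02 & 0xFFFF = 0xD3FD.

D3FD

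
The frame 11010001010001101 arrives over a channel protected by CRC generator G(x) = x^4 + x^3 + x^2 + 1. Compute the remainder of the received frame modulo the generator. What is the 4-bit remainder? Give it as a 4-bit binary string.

0000

Modulo-2 division of 11010001010001101 by 11101:
  pos 0: 11010 XOR 11101 = 00111
  pos 2: 11100 XOR 11101 = 00001
  pos 6: 11010 XOR 11101 = 00111
  pos 8: 11100 XOR 11101 = 00001
  pos 12: 11101 XOR 11101 = 00000
Remainder = 0000 (zero — the frame passes the CRC check).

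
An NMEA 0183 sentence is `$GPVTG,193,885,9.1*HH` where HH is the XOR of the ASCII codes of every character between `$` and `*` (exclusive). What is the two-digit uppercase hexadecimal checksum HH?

XOR the ASCII codes of the payload characters:
  'G' = 0x47 → acc = 0x47
  'P' = 0x50 → acc = 0x17
  'V' = 0x56 → acc = 0x41
  'T' = 0x54 → acc = 0x15
  'G' = 0x47 → acc = 0x52
  ',' = 0x2C → acc = 0x7E
  '1' = 0x31 → acc = 0x4F
  '9' = 0x39 → acc = 0x76
  '3' = 0x33 → acc = 0x45
  ',' = 0x2C → acc = 0x69
  '8' = 0x38 → acc = 0x51
  '8' = 0x38 → acc = 0x69
  '5' = 0x35 → acc = 0x5C
  ',' = 0x2C → acc = 0x70
  '9' = 0x39 → acc = 0x49
  '.' = 0x2E → acc = 0x67
  '1' = 0x31 → acc = 0x56
Checksum = 0x56.

56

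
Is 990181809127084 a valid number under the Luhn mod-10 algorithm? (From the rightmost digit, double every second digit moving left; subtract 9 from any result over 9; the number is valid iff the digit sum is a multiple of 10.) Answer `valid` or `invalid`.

invalid

From the right, keep odd positions and double even positions (subtract 9 from any doubled value over 9):
  doubled (positions 2,4,...): 7 5 2 0 2 2 9 → sum 27
  kept (positions 1,3,...): 4 0 2 9 8 8 0 9 → sum 40
Total = 67.
67 mod 10 = 7, so the number is invalid.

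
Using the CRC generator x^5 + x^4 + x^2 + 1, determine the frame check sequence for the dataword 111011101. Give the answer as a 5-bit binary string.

Append 5 zeros: 11101110100000. Divide by 110101 (XOR where the leading bit is 1):
  pos 0: 111011 XOR 110101 = 001110
  pos 2: 111010 XOR 110101 = 001111
  pos 4: 111110 XOR 110101 = 001011
  pos 6: 101100 XOR 110101 = 011001
  pos 7: 110010 XOR 110101 = 000111
Remainder (last 5 bits) = 01110. This is the CRC / FCS.

01110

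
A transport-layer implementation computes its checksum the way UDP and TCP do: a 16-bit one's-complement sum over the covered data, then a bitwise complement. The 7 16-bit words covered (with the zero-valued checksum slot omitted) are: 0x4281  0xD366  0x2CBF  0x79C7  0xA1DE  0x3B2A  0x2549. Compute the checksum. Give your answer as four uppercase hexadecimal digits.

413F

One's-complement addition (fold any carry out of bit 15 back into bit 0):
  0x4281 + 0xD366 = 0x115E7 → wrap carry → 0x15E8
  0x15E8 + 0x2CBF = 0x042A7
  0x42A7 + 0x79C7 = 0x0BC6E
  0xBC6E + 0xA1DE = 0x15E4C → wrap carry → 0x5E4D
  0x5E4D + 0x3B2A = 0x09977
  0x9977 + 0x2549 = 0x0BEC0
One's-complement sum = 0xBEC0.
Checksum = ~0xBEC0 & 0xFFFF = 0x413F.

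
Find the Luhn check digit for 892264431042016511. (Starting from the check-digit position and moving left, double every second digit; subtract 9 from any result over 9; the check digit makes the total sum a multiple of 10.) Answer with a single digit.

2

Partial digits right→left: 1 1 5 6 1 0 2 4 0 1 3 4 4 6 2 2 9 8
Double every second digit counting from the check-digit position (so the 1st, 3rd, 5th, ... of the partial from the right).
  doubled (with −9 where >9): 2 1 2 4 0 6 8 4 9 → sum 36
  kept as-is: 1 6 0 4 1 4 6 2 8 → sum 32
Total = 36 + 32 = 68.
Check digit = (10 − (68 mod 10)) mod 10 = 2.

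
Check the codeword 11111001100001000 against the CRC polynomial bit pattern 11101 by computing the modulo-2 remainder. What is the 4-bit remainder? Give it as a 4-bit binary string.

0000

Modulo-2 division of 11111001100001000 by 11101:
  pos 0: 11111 XOR 11101 = 00010
  pos 3: 10001 XOR 11101 = 01100
  pos 4: 11001 XOR 11101 = 00100
  pos 6: 10000 XOR 11101 = 01101
  pos 7: 11010 XOR 11101 = 00111
  pos 9: 11101 XOR 11101 = 00000
Remainder = 0000 (zero — the frame passes the CRC check).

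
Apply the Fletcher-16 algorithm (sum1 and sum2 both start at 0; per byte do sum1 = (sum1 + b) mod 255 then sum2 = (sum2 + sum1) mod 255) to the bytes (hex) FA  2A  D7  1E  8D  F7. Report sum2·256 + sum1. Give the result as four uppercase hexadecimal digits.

Running sums (mod 255):
  after byte 0 (FA): sum1=250, sum2=250
  after byte 1 (2A): sum1=37, sum2=32
  after byte 2 (D7): sum1=252, sum2=29
  after byte 3 (1E): sum1=27, sum2=56
  after byte 4 (8D): sum1=168, sum2=224
  after byte 5 (F7): sum1=160, sum2=129
Checksum = sum2·256 + sum1 = 129·256 + 160 = 33184 = 0x81A0.

81A0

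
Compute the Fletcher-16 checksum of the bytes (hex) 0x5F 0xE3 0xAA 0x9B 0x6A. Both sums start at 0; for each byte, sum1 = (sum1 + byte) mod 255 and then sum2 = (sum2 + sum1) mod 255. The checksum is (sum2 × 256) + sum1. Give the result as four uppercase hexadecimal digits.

0EF3

Running sums (mod 255):
  after byte 0 (0x5F): sum1=95, sum2=95
  after byte 1 (0xE3): sum1=67, sum2=162
  after byte 2 (0xAA): sum1=237, sum2=144
  after byte 3 (0x9B): sum1=137, sum2=26
  after byte 4 (0x6A): sum1=243, sum2=14
Checksum = sum2·256 + sum1 = 14·256 + 243 = 3827 = 0x0EF3.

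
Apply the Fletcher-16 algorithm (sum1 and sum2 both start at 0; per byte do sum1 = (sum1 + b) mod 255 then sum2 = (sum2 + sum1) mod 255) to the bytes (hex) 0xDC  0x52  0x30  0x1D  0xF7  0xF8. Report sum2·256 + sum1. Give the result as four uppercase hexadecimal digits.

C96D

Running sums (mod 255):
  after byte 0 (0xDC): sum1=220, sum2=220
  after byte 1 (0x52): sum1=47, sum2=12
  after byte 2 (0x30): sum1=95, sum2=107
  after byte 3 (0x1D): sum1=124, sum2=231
  after byte 4 (0xF7): sum1=116, sum2=92
  after byte 5 (0xF8): sum1=109, sum2=201
Checksum = sum2·256 + sum1 = 201·256 + 109 = 51565 = 0xC96D.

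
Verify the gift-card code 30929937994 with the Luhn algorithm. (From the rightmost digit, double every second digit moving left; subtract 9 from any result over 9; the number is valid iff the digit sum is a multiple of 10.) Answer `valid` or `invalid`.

invalid

From the right, keep odd positions and double even positions (subtract 9 from any doubled value over 9):
  doubled (positions 2,4,...): 9 5 9 4 0 → sum 27
  kept (positions 1,3,...): 4 9 3 9 9 3 → sum 37
Total = 64.
64 mod 10 = 4, so the number is invalid.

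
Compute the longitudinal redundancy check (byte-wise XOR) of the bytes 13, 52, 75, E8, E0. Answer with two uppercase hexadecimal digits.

XOR the bytes together:
  start with 0x13
  0x13 ⊕ 0x52 = 0x41
  0x41 ⊕ 0x75 = 0x34
  0x34 ⊕ 0xE8 = 0xDC
  0xDC ⊕ 0xE0 = 0x3C

3C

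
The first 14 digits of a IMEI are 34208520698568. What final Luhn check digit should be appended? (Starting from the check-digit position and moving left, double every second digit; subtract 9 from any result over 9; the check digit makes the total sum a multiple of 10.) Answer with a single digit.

9

Partial digits right→left: 8 6 5 8 9 6 0 2 5 8 0 2 4 3
Double every second digit counting from the check-digit position (so the 1st, 3rd, 5th, ... of the partial from the right).
  doubled (with −9 where >9): 7 1 9 0 1 0 8 → sum 26
  kept as-is: 6 8 6 2 8 2 3 → sum 35
Total = 26 + 35 = 61.
Check digit = (10 − (61 mod 10)) mod 10 = 9.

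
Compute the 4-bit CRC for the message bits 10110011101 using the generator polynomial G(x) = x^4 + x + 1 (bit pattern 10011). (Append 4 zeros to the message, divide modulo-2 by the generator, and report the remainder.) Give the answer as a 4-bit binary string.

1001

Append 4 zeros: 101100111010000. Divide by 10011 (XOR where the leading bit is 1):
  pos 0: 10110 XOR 10011 = 00101
  pos 2: 10101 XOR 10011 = 00110
  pos 4: 11011 XOR 10011 = 01000
  pos 5: 10000 XOR 10011 = 00011
  pos 8: 11100 XOR 10011 = 01111
  pos 9: 11110 XOR 10011 = 01101
  pos 10: 11010 XOR 10011 = 01001
Remainder (last 4 bits) = 1001. This is the CRC / FCS.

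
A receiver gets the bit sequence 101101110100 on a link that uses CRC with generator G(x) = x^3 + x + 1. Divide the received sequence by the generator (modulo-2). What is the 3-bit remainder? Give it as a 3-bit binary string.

Modulo-2 division of 101101110100 by 1011:
  pos 0: 1011 XOR 1011 = 0000
  pos 5: 1110 XOR 1011 = 0101
  pos 6: 1011 XOR 1011 = 0000
Remainder = 000 (zero — the frame passes the CRC check).

000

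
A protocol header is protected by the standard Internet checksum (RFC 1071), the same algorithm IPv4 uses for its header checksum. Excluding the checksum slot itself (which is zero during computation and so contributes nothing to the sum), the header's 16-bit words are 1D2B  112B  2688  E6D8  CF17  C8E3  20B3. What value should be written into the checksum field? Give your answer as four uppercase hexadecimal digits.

One's-complement addition (fold any carry out of bit 15 back into bit 0):
  0x1D2B + 0x112B = 0x02E56
  0x2E56 + 0x2688 = 0x054DE
  0x54DE + 0xE6D8 = 0x13BB6 → wrap carry → 0x3BB7
  0x3BB7 + 0xCF17 = 0x10ACE → wrap carry → 0x0ACF
  0x0ACF + 0xC8E3 = 0x0D3B2
  0xD3B2 + 0x20B3 = 0x0F465
One's-complement sum = 0xF465.
Checksum = ~0xF465 & 0xFFFF = 0x0B9A.

0B9A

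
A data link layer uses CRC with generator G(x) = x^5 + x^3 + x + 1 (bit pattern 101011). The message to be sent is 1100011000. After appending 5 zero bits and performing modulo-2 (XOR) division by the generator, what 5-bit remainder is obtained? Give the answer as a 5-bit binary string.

11000

Append 5 zeros: 110001100000000. Divide by 101011 (XOR where the leading bit is 1):
  pos 0: 110001 XOR 101011 = 011010
  pos 1: 110101 XOR 101011 = 011110
  pos 2: 111100 XOR 101011 = 010111
  pos 3: 101110 XOR 101011 = 000101
  pos 6: 101000 XOR 101011 = 000011
Remainder (last 5 bits) = 11000. This is the CRC / FCS.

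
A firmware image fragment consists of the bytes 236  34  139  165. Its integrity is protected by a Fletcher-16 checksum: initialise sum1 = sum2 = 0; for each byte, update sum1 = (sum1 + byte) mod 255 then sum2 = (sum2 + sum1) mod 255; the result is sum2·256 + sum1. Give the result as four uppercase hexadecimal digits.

Running sums (mod 255):
  after byte 0 (236): sum1=236, sum2=236
  after byte 1 (34): sum1=15, sum2=251
  after byte 2 (139): sum1=154, sum2=150
  after byte 3 (165): sum1=64, sum2=214
Checksum = sum2·256 + sum1 = 214·256 + 64 = 54848 = 0xD640.

D640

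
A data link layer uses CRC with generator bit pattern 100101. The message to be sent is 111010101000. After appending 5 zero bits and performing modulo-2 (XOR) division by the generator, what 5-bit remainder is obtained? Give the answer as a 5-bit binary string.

Append 5 zeros: 11101010100000000. Divide by 100101 (XOR where the leading bit is 1):
  pos 0: 111010 XOR 100101 = 011111
  pos 1: 111111 XOR 100101 = 011010
  pos 2: 110100 XOR 100101 = 010001
  pos 3: 100011 XOR 100101 = 000110
  pos 6: 110000 XOR 100101 = 010101
  pos 7: 101010 XOR 100101 = 001111
  pos 9: 111100 XOR 100101 = 011001
  pos 10: 110010 XOR 100101 = 010111
  pos 11: 101110 XOR 100101 = 001011
Remainder (last 5 bits) = 01011. This is the CRC / FCS.

01011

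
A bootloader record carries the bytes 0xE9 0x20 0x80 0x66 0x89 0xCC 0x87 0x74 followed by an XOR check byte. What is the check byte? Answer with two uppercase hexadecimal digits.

XOR the bytes together:
  start with 0xE9
  0xE9 ⊕ 0x20 = 0xC9
  0xC9 ⊕ 0x80 = 0x49
  0x49 ⊕ 0x66 = 0x2F
  0x2F ⊕ 0x89 = 0xA6
  0xA6 ⊕ 0xCC = 0x6A
  0x6A ⊕ 0x87 = 0xED
  0xED ⊕ 0x74 = 0x99

99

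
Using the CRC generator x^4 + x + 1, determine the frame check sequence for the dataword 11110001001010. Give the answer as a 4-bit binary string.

Append 4 zeros: 111100010010100000. Divide by 10011 (XOR where the leading bit is 1):
  pos 0: 11110 XOR 10011 = 01101
  pos 1: 11010 XOR 10011 = 01001
  pos 2: 10010 XOR 10011 = 00001
  pos 6: 11001 XOR 10011 = 01010
  pos 7: 10100 XOR 10011 = 00111
  pos 9: 11110 XOR 10011 = 01101
  pos 10: 11010 XOR 10011 = 01001
  pos 11: 10010 XOR 10011 = 00001
Remainder (last 4 bits) = 0100. This is the CRC / FCS.

0100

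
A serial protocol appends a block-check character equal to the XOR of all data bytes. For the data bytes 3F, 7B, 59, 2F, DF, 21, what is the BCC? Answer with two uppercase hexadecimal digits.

CC

XOR the bytes together:
  start with 0x3F
  0x3F ⊕ 0x7B = 0x44
  0x44 ⊕ 0x59 = 0x1D
  0x1D ⊕ 0x2F = 0x32
  0x32 ⊕ 0xDF = 0xED
  0xED ⊕ 0x21 = 0xCC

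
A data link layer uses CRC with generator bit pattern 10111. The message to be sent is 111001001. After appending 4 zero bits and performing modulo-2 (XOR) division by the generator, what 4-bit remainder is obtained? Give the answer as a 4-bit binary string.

Append 4 zeros: 1110010010000. Divide by 10111 (XOR where the leading bit is 1):
  pos 0: 11100 XOR 10111 = 01011
  pos 1: 10111 XOR 10111 = 00000
  pos 8: 10000 XOR 10111 = 00111
Remainder (last 4 bits) = 0111. This is the CRC / FCS.

0111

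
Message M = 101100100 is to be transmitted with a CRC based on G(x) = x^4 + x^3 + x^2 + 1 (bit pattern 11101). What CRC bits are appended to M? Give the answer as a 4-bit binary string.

Append 4 zeros: 1011001000000. Divide by 11101 (XOR where the leading bit is 1):
  pos 0: 10110 XOR 11101 = 01011
  pos 1: 10110 XOR 11101 = 01011
  pos 2: 10111 XOR 11101 = 01010
  pos 3: 10100 XOR 11101 = 01001
  pos 4: 10010 XOR 11101 = 01111
  pos 5: 11110 XOR 11101 = 00011
  pos 8: 11000 XOR 11101 = 00101
Remainder (last 4 bits) = 0101. This is the CRC / FCS.

0101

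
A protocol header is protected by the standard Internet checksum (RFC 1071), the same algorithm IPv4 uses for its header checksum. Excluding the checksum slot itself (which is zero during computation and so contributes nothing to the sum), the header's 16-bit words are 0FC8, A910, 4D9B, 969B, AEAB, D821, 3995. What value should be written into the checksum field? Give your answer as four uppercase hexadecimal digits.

One's-complement addition (fold any carry out of bit 15 back into bit 0):
  0x0FC8 + 0xA910 = 0x0B8D8
  0xB8D8 + 0x4D9B = 0x10673 → wrap carry → 0x0674
  0x0674 + 0x969B = 0x09D0F
  0x9D0F + 0xAEAB = 0x14BBA → wrap carry → 0x4BBB
  0x4BBB + 0xD821 = 0x123DC → wrap carry → 0x23DD
  0x23DD + 0x3995 = 0x05D72
One's-complement sum = 0x5D72.
Checksum = ~0x5D72 & 0xFFFF = 0xA28D.

A28D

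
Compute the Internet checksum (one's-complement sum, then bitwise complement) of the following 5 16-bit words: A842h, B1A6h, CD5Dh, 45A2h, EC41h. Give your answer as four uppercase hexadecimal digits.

One's-complement addition (fold any carry out of bit 15 back into bit 0):
  0xA842 + 0xB1A6 = 0x159E8 → wrap carry → 0x59E9
  0x59E9 + 0xCD5D = 0x12746 → wrap carry → 0x2747
  0x2747 + 0x45A2 = 0x06CE9
  0x6CE9 + 0xEC41 = 0x1592A → wrap carry → 0x592B
One's-complement sum = 0x592B.
Checksum = ~0x592B & 0xFFFF = 0xA6D4.

A6D4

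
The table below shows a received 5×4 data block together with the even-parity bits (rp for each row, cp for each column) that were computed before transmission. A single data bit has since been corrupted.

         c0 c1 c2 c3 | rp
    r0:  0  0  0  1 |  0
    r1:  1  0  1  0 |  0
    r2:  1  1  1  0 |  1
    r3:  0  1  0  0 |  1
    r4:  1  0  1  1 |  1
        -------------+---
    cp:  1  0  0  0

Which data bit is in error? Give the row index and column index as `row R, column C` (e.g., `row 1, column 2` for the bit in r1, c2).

Recompute each row's even parity and compare to rp:
  r0: data parity 1, sent rp 0 → mismatch
  r1: data parity 0, sent rp 0 → ok
  r2: data parity 1, sent rp 1 → ok
  r3: data parity 1, sent rp 1 → ok
  r4: data parity 1, sent rp 1 → ok
Recompute each column's even parity and compare to cp:
  c0: data parity 1, sent cp 1 → ok
  c1: data parity 0, sent cp 0 → ok
  c2: data parity 1, sent cp 0 → mismatch
  c3: data parity 0, sent cp 0 → ok
Exactly one row (r0) and one column (c2) fail → the flipped bit is at their intersection.

row 0, column 2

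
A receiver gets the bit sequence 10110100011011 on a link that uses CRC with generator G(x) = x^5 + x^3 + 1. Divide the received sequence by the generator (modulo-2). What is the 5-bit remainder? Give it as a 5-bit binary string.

01000

Modulo-2 division of 10110100011011 by 101001:
  pos 0: 101101 XOR 101001 = 000100
  pos 3: 100000 XOR 101001 = 001001
  pos 5: 100111 XOR 101001 = 001110
  pos 7: 111001 XOR 101001 = 010000
  pos 8: 100001 XOR 101001 = 001000
Remainder = 01000 (nonzero — an error is detected).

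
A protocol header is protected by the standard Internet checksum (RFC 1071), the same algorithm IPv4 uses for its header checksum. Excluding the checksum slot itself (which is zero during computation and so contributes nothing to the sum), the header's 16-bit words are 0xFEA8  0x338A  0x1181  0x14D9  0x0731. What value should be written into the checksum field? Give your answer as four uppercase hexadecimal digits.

A041

One's-complement addition (fold any carry out of bit 15 back into bit 0):
  0xFEA8 + 0x338A = 0x13232 → wrap carry → 0x3233
  0x3233 + 0x1181 = 0x043B4
  0x43B4 + 0x14D9 = 0x0588D
  0x588D + 0x0731 = 0x05FBE
One's-complement sum = 0x5FBE.
Checksum = ~0x5FBE & 0xFFFF = 0xA041.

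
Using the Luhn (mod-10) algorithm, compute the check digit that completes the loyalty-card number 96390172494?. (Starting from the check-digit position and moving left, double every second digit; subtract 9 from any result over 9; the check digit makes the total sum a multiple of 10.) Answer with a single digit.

Partial digits right→left: 4 9 4 2 7 1 0 9 3 6 9
Double every second digit counting from the check-digit position (so the 1st, 3rd, 5th, ... of the partial from the right).
  doubled (with −9 where >9): 8 8 5 0 6 9 → sum 36
  kept as-is: 9 2 1 9 6 → sum 27
Total = 36 + 27 = 63.
Check digit = (10 − (63 mod 10)) mod 10 = 7.

7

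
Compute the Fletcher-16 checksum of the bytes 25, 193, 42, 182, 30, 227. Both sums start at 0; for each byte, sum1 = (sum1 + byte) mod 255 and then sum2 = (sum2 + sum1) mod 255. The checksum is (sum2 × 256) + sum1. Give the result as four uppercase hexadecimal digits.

4CBD

Running sums (mod 255):
  after byte 0 (25): sum1=25, sum2=25
  after byte 1 (193): sum1=218, sum2=243
  after byte 2 (42): sum1=5, sum2=248
  after byte 3 (182): sum1=187, sum2=180
  after byte 4 (30): sum1=217, sum2=142
  after byte 5 (227): sum1=189, sum2=76
Checksum = sum2·256 + sum1 = 76·256 + 189 = 19645 = 0x4CBD.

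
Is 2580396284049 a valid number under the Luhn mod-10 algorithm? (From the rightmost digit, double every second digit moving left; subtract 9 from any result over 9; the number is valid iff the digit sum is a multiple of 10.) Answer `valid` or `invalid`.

invalid

From the right, keep odd positions and double even positions (subtract 9 from any doubled value over 9):
  doubled (positions 2,4,...): 8 8 4 9 0 1 → sum 30
  kept (positions 1,3,...): 9 0 8 6 3 8 2 → sum 36
Total = 66.
66 mod 10 = 6, so the number is invalid.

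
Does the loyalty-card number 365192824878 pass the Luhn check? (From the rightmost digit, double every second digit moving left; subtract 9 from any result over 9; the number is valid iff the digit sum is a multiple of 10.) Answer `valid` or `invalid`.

invalid

From the right, keep odd positions and double even positions (subtract 9 from any doubled value over 9):
  doubled (positions 2,4,...): 5 8 7 9 1 6 → sum 36
  kept (positions 1,3,...): 8 8 2 2 1 6 → sum 27
Total = 63.
63 mod 10 = 3, so the number is invalid.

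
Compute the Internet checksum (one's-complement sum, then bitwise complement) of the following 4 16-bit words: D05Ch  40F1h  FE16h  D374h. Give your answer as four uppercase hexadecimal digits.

One's-complement addition (fold any carry out of bit 15 back into bit 0):
  0xD05C + 0x40F1 = 0x1114D → wrap carry → 0x114E
  0x114E + 0xFE16 = 0x10F64 → wrap carry → 0x0F65
  0x0F65 + 0xD374 = 0x0E2D9
One's-complement sum = 0xE2D9.
Checksum = ~0xE2D9 & 0xFFFF = 0x1D26.

1D26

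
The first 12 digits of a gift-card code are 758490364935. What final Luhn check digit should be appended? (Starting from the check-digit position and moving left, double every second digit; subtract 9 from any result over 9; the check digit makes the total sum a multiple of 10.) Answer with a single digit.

Partial digits right→left: 5 3 9 4 6 3 0 9 4 8 5 7
Double every second digit counting from the check-digit position (so the 1st, 3rd, 5th, ... of the partial from the right).
  doubled (with −9 where >9): 1 9 3 0 8 1 → sum 22
  kept as-is: 3 4 3 9 8 7 → sum 34
Total = 22 + 34 = 56.
Check digit = (10 − (56 mod 10)) mod 10 = 4.

4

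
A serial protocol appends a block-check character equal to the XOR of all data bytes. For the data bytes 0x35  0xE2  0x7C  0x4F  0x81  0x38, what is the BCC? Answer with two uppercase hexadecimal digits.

5D

XOR the bytes together:
  start with 0x35
  0x35 ⊕ 0xE2 = 0xD7
  0xD7 ⊕ 0x7C = 0xAB
  0xAB ⊕ 0x4F = 0xE4
  0xE4 ⊕ 0x81 = 0x65
  0x65 ⊕ 0x38 = 0x5D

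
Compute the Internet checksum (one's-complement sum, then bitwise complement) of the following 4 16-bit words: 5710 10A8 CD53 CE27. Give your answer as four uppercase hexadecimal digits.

One's-complement addition (fold any carry out of bit 15 back into bit 0):
  0x5710 + 0x10A8 = 0x067B8
  0x67B8 + 0xCD53 = 0x1350B → wrap carry → 0x350C
  0x350C + 0xCE27 = 0x10333 → wrap carry → 0x0334
One's-complement sum = 0x0334.
Checksum = ~0x0334 & 0xFFFF = 0xFCCB.

FCCB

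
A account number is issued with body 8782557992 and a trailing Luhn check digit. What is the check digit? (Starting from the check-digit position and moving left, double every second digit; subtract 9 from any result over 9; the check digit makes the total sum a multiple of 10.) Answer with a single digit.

0

Partial digits right→left: 2 9 9 7 5 5 2 8 7 8
Double every second digit counting from the check-digit position (so the 1st, 3rd, 5th, ... of the partial from the right).
  doubled (with −9 where >9): 4 9 1 4 5 → sum 23
  kept as-is: 9 7 5 8 8 → sum 37
Total = 23 + 37 = 60.
Check digit = (10 − (60 mod 10)) mod 10 = 0.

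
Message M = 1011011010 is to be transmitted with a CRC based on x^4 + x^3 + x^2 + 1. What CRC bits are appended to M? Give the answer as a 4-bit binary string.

1111

Append 4 zeros: 10110110100000. Divide by 11101 (XOR where the leading bit is 1):
  pos 0: 10110 XOR 11101 = 01011
  pos 1: 10111 XOR 11101 = 01010
  pos 2: 10101 XOR 11101 = 01000
  pos 3: 10000 XOR 11101 = 01101
  pos 4: 11011 XOR 11101 = 00110
  pos 6: 11000 XOR 11101 = 00101
  pos 8: 10100 XOR 11101 = 01001
  pos 9: 10010 XOR 11101 = 01111
Remainder (last 4 bits) = 1111. This is the CRC / FCS.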